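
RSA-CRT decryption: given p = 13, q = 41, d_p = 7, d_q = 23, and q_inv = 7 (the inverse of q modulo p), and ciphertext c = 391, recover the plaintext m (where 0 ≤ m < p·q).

m₁ = c^(d_p) mod p: c ≡ 1 (mod 13), and 1^7 mod 13 = 1.
m₂ = c^(d_q) mod q: c ≡ 22 (mod 41), and 22^23 mod 41 = 12.
h = q_inv·(m₁ − m₂) mod p = 7·(1 − 12) mod 13 = 1.
m = m₂ + h·q = 12 + 1·41 = 53.

53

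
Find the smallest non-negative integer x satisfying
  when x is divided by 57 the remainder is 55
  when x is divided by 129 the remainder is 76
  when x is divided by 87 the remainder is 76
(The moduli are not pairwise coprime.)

3817

gcd(57, 129) = 3 and 3 | (76 − 55), so the pair is consistent; merging gives x ≡ 1366 (mod 2451), where 2451 = lcm(57, 129).
gcd(2451, 87) = 3 and 3 | (76 − 1366), so the pair is consistent; merging gives x ≡ 3817 (mod 71079), where 71079 = lcm(2451, 87).
The solution is unique modulo lcm(57, 129, 87) = 71079.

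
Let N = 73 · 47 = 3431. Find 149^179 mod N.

1290

Mod 73: 149 ≡ 3; by Fermat, exponent reduces to 179 mod 72 = 35; 3^35 ≡ 49 (mod 73).
Mod 47: 149 ≡ 8; by Fermat, exponent reduces to 179 mod 46 = 41; 8^41 ≡ 21 (mod 47).
Combine by CRT: x ≡ 49 (mod 73), x ≡ 21 (mod 47) ⇒ x ≡ 1290 (mod 3431).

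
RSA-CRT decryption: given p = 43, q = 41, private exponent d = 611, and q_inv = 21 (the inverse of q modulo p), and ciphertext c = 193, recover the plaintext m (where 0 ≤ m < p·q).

97

d_p = d mod (p−1) = 611 mod 42 = 23; d_q = d mod (q−1) = 11.
m₁ = c^(d_p) mod p: c ≡ 21 (mod 43), and 21^23 mod 43 = 11.
m₂ = c^(d_q) mod q: c ≡ 29 (mod 41), and 29^11 mod 41 = 15.
h = q_inv·(m₁ − m₂) mod p = 21·(11 − 15) mod 43 = 2.
m = m₂ + h·q = 15 + 2·41 = 97.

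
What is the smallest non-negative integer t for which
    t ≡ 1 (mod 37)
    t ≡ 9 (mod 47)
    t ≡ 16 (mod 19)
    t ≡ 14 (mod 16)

From t ≡ 1 (mod 37) write t = 1 + 37s. Substituting into t ≡ 9 (mod 47) gives 37s ≡ 8 (mod 47), and since 37⁻¹ ≡ 14 (mod 47), s ≡ 18. Hence t ≡ 1 + 37·18 = 667 (mod 1739).
From t ≡ 667 (mod 1739) write t = 667 + 1739s. Substituting into t ≡ 16 (mod 19) gives 1739s ≡ 14 (mod 19), and since 10⁻¹ ≡ 2 (mod 19), s ≡ 9. Hence t ≡ 667 + 1739·9 = 16318 (mod 33041).
From t ≡ 16318 (mod 33041) write t = 16318 + 33041s. Substituting into t ≡ 14 (mod 16) gives 33041s ≡ 0 (mod 16), and since 1⁻¹ ≡ 1 (mod 16), s ≡ 0. Hence t ≡ 16318 + 33041·0 = 16318 (mod 528656).

16318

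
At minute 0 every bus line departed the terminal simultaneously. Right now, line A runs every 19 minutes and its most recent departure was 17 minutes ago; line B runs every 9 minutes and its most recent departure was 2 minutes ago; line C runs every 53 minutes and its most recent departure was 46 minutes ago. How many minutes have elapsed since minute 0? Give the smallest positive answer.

5717

Combine the congruences pairwise.
From t ≡ 17 (mod 19) write t = 17 + 19s. Substituting into t ≡ 2 (mod 9) gives 19s ≡ 3 (mod 9), and since 1⁻¹ ≡ 1 (mod 9), s ≡ 3. Hence t ≡ 17 + 19·3 = 74 (mod 171).
From t ≡ 74 (mod 171) write t = 74 + 171s. Substituting into t ≡ 46 (mod 53) gives 171s ≡ 25 (mod 53), and since 12⁻¹ ≡ 31 (mod 53), s ≡ 33. Hence t ≡ 74 + 171·33 = 5717 (mod 9063).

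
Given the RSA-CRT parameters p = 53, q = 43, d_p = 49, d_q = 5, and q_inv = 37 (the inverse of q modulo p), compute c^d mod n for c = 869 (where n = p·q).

1730

m₁ = c^(d_p) mod p: c ≡ 21 (mod 53), and 21^49 mod 53 = 34.
m₂ = c^(d_q) mod q: c ≡ 9 (mod 43), and 9^5 mod 43 = 10.
h = q_inv·(m₁ − m₂) mod p = 37·(34 − 10) mod 53 = 40.
m = m₂ + h·q = 10 + 40·43 = 1730.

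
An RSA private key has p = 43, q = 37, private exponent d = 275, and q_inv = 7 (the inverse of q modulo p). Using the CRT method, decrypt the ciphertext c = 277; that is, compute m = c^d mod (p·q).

d_p = d mod (p−1) = 275 mod 42 = 23; d_q = d mod (q−1) = 23.
m₁ = c^(d_p) mod p: c ≡ 19 (mod 43), and 19^23 mod 43 = 26.
m₂ = c^(d_q) mod q: c ≡ 18 (mod 37), and 18^23 mod 37 = 22.
h = q_inv·(m₁ − m₂) mod p = 7·(26 − 22) mod 43 = 28.
m = m₂ + h·q = 22 + 28·37 = 1058.

1058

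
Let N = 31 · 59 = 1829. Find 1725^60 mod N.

373

Mod 31: 1725 ≡ 20; since 30 | 60, by Fermat 20^60 ≡ 1 (mod 31).
Mod 59: 1725 ≡ 14; by Fermat, exponent reduces to 60 mod 58 = 2; 14^2 ≡ 19 (mod 59).
Combine by CRT: x ≡ 1 (mod 31), x ≡ 19 (mod 59) ⇒ x ≡ 373 (mod 1829).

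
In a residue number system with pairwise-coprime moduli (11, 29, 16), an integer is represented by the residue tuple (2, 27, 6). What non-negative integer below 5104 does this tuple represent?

The moduli are pairwise coprime; N = 11·29·16 = 5104.
N/11 = 464; 464 ≡ 2 (mod 11); 2·6 ≡ 1, so inverse 6.
N/29 = 176; 176 ≡ 2 (mod 29); 2·15 ≡ 1, so inverse 15.
N/16 = 319; 319 ≡ 15 (mod 16); 15·15 ≡ 1, so inverse 15.
x ≡ 2·464·6 + 27·176·15 + 6·319·15 = 105558.
105558 mod 5104 = 3478.

3478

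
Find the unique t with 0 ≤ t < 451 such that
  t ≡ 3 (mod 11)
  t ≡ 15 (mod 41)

Combine the congruences pairwise.
From t ≡ 3 (mod 11) write t = 3 + 11s. Substituting into t ≡ 15 (mod 41) gives 11s ≡ 12 (mod 41), and since 11⁻¹ ≡ 15 (mod 41), s ≡ 16. Hence t ≡ 3 + 11·16 = 179 (mod 451).

179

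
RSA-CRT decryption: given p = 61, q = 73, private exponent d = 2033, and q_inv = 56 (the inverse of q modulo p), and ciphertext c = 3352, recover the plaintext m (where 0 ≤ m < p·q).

1010

d_p = d mod (p−1) = 2033 mod 60 = 53; d_q = d mod (q−1) = 17.
m₁ = c^(d_p) mod p: c ≡ 58 (mod 61), and 58^53 mod 61 = 34.
m₂ = c^(d_q) mod q: c ≡ 67 (mod 73), and 67^17 mod 73 = 61.
h = q_inv·(m₁ − m₂) mod p = 56·(34 − 61) mod 61 = 13.
m = m₂ + h·q = 61 + 13·73 = 1010.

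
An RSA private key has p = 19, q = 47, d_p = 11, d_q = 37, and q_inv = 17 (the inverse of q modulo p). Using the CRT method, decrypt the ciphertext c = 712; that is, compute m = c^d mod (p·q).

81

m₁ = c^(d_p) mod p: c ≡ 9 (mod 19), and 9^11 mod 19 = 5.
m₂ = c^(d_q) mod q: c ≡ 7 (mod 47), and 7^37 mod 47 = 34.
h = q_inv·(m₁ − m₂) mod p = 17·(5 − 34) mod 19 = 1.
m = m₂ + h·q = 34 + 1·47 = 81.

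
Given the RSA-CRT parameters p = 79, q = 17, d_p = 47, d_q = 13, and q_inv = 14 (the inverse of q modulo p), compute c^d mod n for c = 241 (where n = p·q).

1151

m₁ = c^(d_p) mod p: c ≡ 4 (mod 79), and 4^47 mod 79 = 45.
m₂ = c^(d_q) mod q: c ≡ 3 (mod 17), and 3^13 mod 17 = 12.
h = q_inv·(m₁ − m₂) mod p = 14·(45 − 12) mod 79 = 67.
m = m₂ + h·q = 12 + 67·17 = 1151.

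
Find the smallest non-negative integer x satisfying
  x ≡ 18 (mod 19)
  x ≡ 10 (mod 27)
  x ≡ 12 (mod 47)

The moduli are pairwise coprime; N = 19·27·47 = 24111.
N/19 = 1269; 1269 ≡ 15 (mod 19); 15·14 ≡ 1, so inverse 14.
N/27 = 893; 893 ≡ 2 (mod 27); 2·14 ≡ 1, so inverse 14.
N/47 = 513; 513 ≡ 43 (mod 47); 43·35 ≡ 1, so inverse 35.
x ≡ 18·1269·14 + 10·893·14 + 12·513·35 = 660268.
660268 mod 24111 = 9271.

9271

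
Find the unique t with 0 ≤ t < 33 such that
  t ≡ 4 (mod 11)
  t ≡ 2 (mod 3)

Combine the congruences pairwise.
From t ≡ 4 (mod 11) write t = 4 + 11s. Substituting into t ≡ 2 (mod 3) gives 11s ≡ 1 (mod 3), and since 2⁻¹ ≡ 2 (mod 3), s ≡ 2. Hence t ≡ 4 + 11·2 = 26 (mod 33).

26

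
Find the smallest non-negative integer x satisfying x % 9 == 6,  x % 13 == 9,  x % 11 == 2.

321

The moduli are pairwise coprime; N = 9·13·11 = 1287.
N/9 = 143; 143 ≡ 8 (mod 9); 8·8 ≡ 1, so inverse 8.
N/13 = 99; 99 ≡ 8 (mod 13); 8·5 ≡ 1, so inverse 5.
N/11 = 117; 117 ≡ 7 (mod 11); 7·8 ≡ 1, so inverse 8.
x ≡ 6·143·8 + 9·99·5 + 2·117·8 = 13191.
13191 mod 1287 = 321.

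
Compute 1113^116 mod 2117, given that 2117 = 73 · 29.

Mod 73: 1113 ≡ 18; by Fermat, exponent reduces to 116 mod 72 = 44; 18^44 ≡ 4 (mod 73).
Mod 29: 1113 ≡ 11; by Fermat, exponent reduces to 116 mod 28 = 4; 11^4 ≡ 25 (mod 29).
Combine by CRT: x ≡ 4 (mod 73), x ≡ 25 (mod 29) ⇒ x ≡ 953 (mod 2117).

953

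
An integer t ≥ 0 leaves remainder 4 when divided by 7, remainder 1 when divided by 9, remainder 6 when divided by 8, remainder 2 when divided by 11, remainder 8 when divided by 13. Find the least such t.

The moduli are pairwise coprime; N = 7·9·8·11·13 = 72072.
N/7 = 10296; 10296 ≡ 6 (mod 7); 6·6 ≡ 1, so inverse 6.
N/9 = 8008; 8008 ≡ 7 (mod 9); 7·4 ≡ 1, so inverse 4.
N/8 = 9009; 9009 ≡ 1 (mod 8), inverse 1.
N/11 = 6552; 6552 ≡ 7 (mod 11); 7·8 ≡ 1, so inverse 8.
N/13 = 5544; 5544 ≡ 6 (mod 13); 6·11 ≡ 1, so inverse 11.
t ≡ 4·10296·6 + 1·8008·4 + 6·9009·1 + 2·6552·8 + 8·5544·11 = 925894.
925894 mod 72072 = 61030.

61030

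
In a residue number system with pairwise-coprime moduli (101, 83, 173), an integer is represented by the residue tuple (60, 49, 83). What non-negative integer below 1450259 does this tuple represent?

1006424

The moduli are pairwise coprime; N = 101·83·173 = 1450259.
N/101 = 14359; 14359 ≡ 17 (mod 101); 17·6 ≡ 1, so inverse 6.
N/83 = 17473; 17473 ≡ 43 (mod 83); 43·56 ≡ 1, so inverse 56.
N/173 = 8383; 8383 ≡ 79 (mod 173); 79·46 ≡ 1, so inverse 46.
x ≡ 60·14359·6 + 49·17473·56 + 83·8383·46 = 85121446.
85121446 mod 1450259 = 1006424.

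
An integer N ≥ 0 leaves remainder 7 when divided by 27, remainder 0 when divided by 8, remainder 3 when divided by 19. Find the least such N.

3328

From N ≡ 7 (mod 27) write N = 7 + 27t. Substituting into N ≡ 0 (mod 8) gives 27t ≡ 1 (mod 8), and since 3⁻¹ ≡ 3 (mod 8), t ≡ 3. Hence N ≡ 7 + 27·3 = 88 (mod 216).
From N ≡ 88 (mod 216) write N = 88 + 216t. Substituting into N ≡ 3 (mod 19) gives 216t ≡ 10 (mod 19), and since 7⁻¹ ≡ 11 (mod 19), t ≡ 15. Hence N ≡ 88 + 216·15 = 3328 (mod 4104).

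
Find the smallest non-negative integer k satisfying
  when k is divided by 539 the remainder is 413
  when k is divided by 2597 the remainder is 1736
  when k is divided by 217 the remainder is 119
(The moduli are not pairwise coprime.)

gcd(539, 2597) = 49 and 49 | (1736 − 413), so the pair is consistent; merging gives k ≡ 22512 (mod 28567), where 28567 = lcm(539, 2597).
gcd(28567, 217) = 7 and 7 | (119 − 22512), so the pair is consistent; merging gives k ≡ 279615 (mod 885577), where 885577 = lcm(28567, 217).
The solution is unique modulo lcm(539, 2597, 217) = 885577.

279615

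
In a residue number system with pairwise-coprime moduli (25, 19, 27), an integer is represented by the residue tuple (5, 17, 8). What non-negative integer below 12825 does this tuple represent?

9080

The moduli are pairwise coprime; N = 25·19·27 = 12825.
N/25 = 513; 513 ≡ 13 (mod 25); 13·2 ≡ 1, so inverse 2.
N/19 = 675; 675 ≡ 10 (mod 19); 10·2 ≡ 1, so inverse 2.
N/27 = 475; 475 ≡ 16 (mod 27); 16·22 ≡ 1, so inverse 22.
x ≡ 5·513·2 + 17·675·2 + 8·475·22 = 111680.
111680 mod 12825 = 9080.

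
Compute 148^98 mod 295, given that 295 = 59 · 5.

184

Mod 59: 148 ≡ 30; by Fermat, exponent reduces to 98 mod 58 = 40; 30^40 ≡ 7 (mod 59).
Mod 5: 148 ≡ 3; by Fermat, exponent reduces to 98 mod 4 = 2; 3^2 ≡ 4 (mod 5).
Combine by CRT: x ≡ 7 (mod 59), x ≡ 4 (mod 5) ⇒ x ≡ 184 (mod 295).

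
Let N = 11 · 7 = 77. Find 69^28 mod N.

Mod 11: 69 ≡ 3; by Fermat, exponent reduces to 28 mod 10 = 8; 3^8 ≡ 5 (mod 11).
Mod 7: 69 ≡ 6; by Fermat, exponent reduces to 28 mod 6 = 4; 6^4 ≡ 1 (mod 7).
Combine by CRT: x ≡ 5 (mod 11), x ≡ 1 (mod 7) ⇒ x ≡ 71 (mod 77).

71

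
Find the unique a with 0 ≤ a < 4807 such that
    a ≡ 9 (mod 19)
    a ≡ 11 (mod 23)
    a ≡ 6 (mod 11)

From a ≡ 9 (mod 19) write a = 9 + 19t. Substituting into a ≡ 11 (mod 23) gives 19t ≡ 2 (mod 23), and since 19⁻¹ ≡ 17 (mod 23), t ≡ 11. Hence a ≡ 9 + 19·11 = 218 (mod 437).
From a ≡ 218 (mod 437) write a = 218 + 437t. Substituting into a ≡ 6 (mod 11) gives 437t ≡ 8 (mod 11), and since 8⁻¹ ≡ 7 (mod 11), t ≡ 1. Hence a ≡ 218 + 437·1 = 655 (mod 4807).

655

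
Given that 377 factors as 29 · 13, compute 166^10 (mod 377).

120

Mod 29: 166 ≡ 21; 21^10 ≡ 4 (mod 29).
Mod 13: 166 ≡ 10; 10^10 ≡ 3 (mod 13).
Combine by CRT: x ≡ 4 (mod 29), x ≡ 3 (mod 13) ⇒ x ≡ 120 (mod 377).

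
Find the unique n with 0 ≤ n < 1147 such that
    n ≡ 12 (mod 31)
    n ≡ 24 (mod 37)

1097

From n ≡ 12 (mod 31) write n = 12 + 31t. Substituting into n ≡ 24 (mod 37) gives 31t ≡ 12 (mod 37), and since 31⁻¹ ≡ 6 (mod 37), t ≡ 35. Hence n ≡ 12 + 31·35 = 1097 (mod 1147).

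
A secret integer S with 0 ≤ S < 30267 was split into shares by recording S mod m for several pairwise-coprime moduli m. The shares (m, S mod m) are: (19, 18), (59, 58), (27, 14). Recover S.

3362

The moduli are pairwise coprime; N = 19·59·27 = 30267.
N/19 = 1593; 1593 ≡ 16 (mod 19); 16·6 ≡ 1, so inverse 6.
N/59 = 513; 513 ≡ 41 (mod 59); 41·36 ≡ 1, so inverse 36.
N/27 = 1121; 1121 ≡ 14 (mod 27); 14·2 ≡ 1, so inverse 2.
S ≡ 18·1593·6 + 58·513·36 + 14·1121·2 = 1274576.
1274576 mod 30267 = 3362.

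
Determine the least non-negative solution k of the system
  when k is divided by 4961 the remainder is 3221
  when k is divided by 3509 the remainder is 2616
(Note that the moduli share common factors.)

gcd(4961, 3509) = 121 and 121 | (2616 − 3221), so the pair is consistent; merging gives k ≡ 13143 (mod 143869), where 143869 = lcm(4961, 3509).
The solution is unique modulo lcm(4961, 3509) = 143869.

13143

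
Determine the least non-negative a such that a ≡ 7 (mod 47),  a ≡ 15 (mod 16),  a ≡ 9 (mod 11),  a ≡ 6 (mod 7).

25199

The moduli are pairwise coprime; N = 47·16·11·7 = 57904.
N/47 = 1232; 1232 ≡ 10 (mod 47); 10·33 ≡ 1, so inverse 33.
N/16 = 3619; 3619 ≡ 3 (mod 16); 3·11 ≡ 1, so inverse 11.
N/11 = 5264; 5264 ≡ 6 (mod 11); 6·2 ≡ 1, so inverse 2.
N/7 = 8272; 8272 ≡ 5 (mod 7); 5·3 ≡ 1, so inverse 3.
a ≡ 7·1232·33 + 15·3619·11 + 9·5264·2 + 6·8272·3 = 1125375.
1125375 mod 57904 = 25199.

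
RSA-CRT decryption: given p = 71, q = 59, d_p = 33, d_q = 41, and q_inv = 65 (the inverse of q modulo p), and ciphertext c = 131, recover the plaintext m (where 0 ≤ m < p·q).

m₁ = c^(d_p) mod p: c ≡ 60 (mod 71), and 60^33 mod 71 = 27.
m₂ = c^(d_q) mod q: c ≡ 13 (mod 59), and 13^41 mod 59 = 52.
h = q_inv·(m₁ − m₂) mod p = 65·(27 − 52) mod 71 = 8.
m = m₂ + h·q = 52 + 8·59 = 524.

524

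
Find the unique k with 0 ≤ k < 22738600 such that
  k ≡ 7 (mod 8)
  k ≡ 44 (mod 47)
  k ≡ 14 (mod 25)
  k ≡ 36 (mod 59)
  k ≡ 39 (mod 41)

2927439

From k ≡ 7 (mod 8) write k = 7 + 8t. Substituting into k ≡ 44 (mod 47) gives 8t ≡ 37 (mod 47), and since 8⁻¹ ≡ 6 (mod 47), t ≡ 34. Hence k ≡ 7 + 8·34 = 279 (mod 376).
From k ≡ 279 (mod 376) write k = 279 + 376t. Substituting into k ≡ 14 (mod 25) gives 376t ≡ 10 (mod 25), and since 1⁻¹ ≡ 1 (mod 25), t ≡ 10. Hence k ≡ 279 + 376·10 = 4039 (mod 9400).
From k ≡ 4039 (mod 9400) write k = 4039 + 9400t. Substituting into k ≡ 36 (mod 59) gives 9400t ≡ 9 (mod 59), and since 19⁻¹ ≡ 28 (mod 59), t ≡ 16. Hence k ≡ 4039 + 9400·16 = 154439 (mod 554600).
From k ≡ 154439 (mod 554600) write k = 154439 + 554600t. Substituting into k ≡ 39 (mod 41) gives 554600t ≡ 6 (mod 41), and since 34⁻¹ ≡ 35 (mod 41), t ≡ 5. Hence k ≡ 154439 + 554600·5 = 2927439 (mod 22738600).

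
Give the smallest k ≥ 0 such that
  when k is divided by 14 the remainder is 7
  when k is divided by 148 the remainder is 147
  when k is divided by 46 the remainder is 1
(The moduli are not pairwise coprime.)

15687

gcd(14, 148) = 2 and 2 | (147 − 7), so the pair is consistent; merging gives k ≡ 147 (mod 1036), where 1036 = lcm(14, 148).
gcd(1036, 46) = 2 and 2 | (1 − 147), so the pair is consistent; merging gives k ≡ 15687 (mod 23828), where 23828 = lcm(1036, 46).
The solution is unique modulo lcm(14, 148, 46) = 23828.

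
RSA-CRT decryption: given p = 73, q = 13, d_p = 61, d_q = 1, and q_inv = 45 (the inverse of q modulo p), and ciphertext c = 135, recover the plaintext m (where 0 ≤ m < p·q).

161

m₁ = c^(d_p) mod p: c ≡ 62 (mod 73), and 62^61 mod 73 = 15.
m₂ = c^(d_q) mod q: c ≡ 5 (mod 13), and 5^1 mod 13 = 5.
h = q_inv·(m₁ − m₂) mod p = 45·(15 − 5) mod 73 = 12.
m = m₂ + h·q = 5 + 12·13 = 161.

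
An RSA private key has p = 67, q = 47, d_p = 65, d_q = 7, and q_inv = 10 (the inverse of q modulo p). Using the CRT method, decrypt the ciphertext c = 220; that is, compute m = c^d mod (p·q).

2874

m₁ = c^(d_p) mod p: c ≡ 19 (mod 67), and 19^65 mod 67 = 60.
m₂ = c^(d_q) mod q: c ≡ 32 (mod 47), and 32^7 mod 47 = 7.
h = q_inv·(m₁ − m₂) mod p = 10·(60 − 7) mod 67 = 61.
m = m₂ + h·q = 7 + 61·47 = 2874.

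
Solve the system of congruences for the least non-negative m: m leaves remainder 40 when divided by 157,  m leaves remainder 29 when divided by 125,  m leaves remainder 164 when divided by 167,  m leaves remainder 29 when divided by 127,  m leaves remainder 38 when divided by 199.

From m ≡ 40 (mod 157) write m = 40 + 157t. Substituting into m ≡ 29 (mod 125) gives 157t ≡ 114 (mod 125), and since 32⁻¹ ≡ 43 (mod 125), t ≡ 27. Hence m ≡ 40 + 157·27 = 4279 (mod 19625).
From m ≡ 4279 (mod 19625) write m = 4279 + 19625t. Substituting into m ≡ 164 (mod 167) gives 19625t ≡ 60 (mod 167), and since 86⁻¹ ≡ 134 (mod 167), t ≡ 24. Hence m ≡ 4279 + 19625·24 = 475279 (mod 3277375).
From m ≡ 475279 (mod 3277375) write m = 475279 + 3277375t. Substituting into m ≡ 29 (mod 127) gives 3277375t ≡ 111 (mod 127), and since 13⁻¹ ≡ 88 (mod 127), t ≡ 116. Hence m ≡ 475279 + 3277375·116 = 380650779 (mod 416226625).
From m ≡ 380650779 (mod 416226625) write m = 380650779 + 416226625t. Substituting into m ≡ 38 (mod 199) gives 416226625t ≡ 41 (mod 199), and since 16⁻¹ ≡ 112 (mod 199), t ≡ 15. Hence m ≡ 380650779 + 416226625·15 = 6624050154 (mod 82829098375).

6624050154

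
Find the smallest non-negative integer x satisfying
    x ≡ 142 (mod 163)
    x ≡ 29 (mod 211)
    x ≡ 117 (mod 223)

6836851

The moduli are pairwise coprime; N = 163·211·223 = 7669639.
N/163 = 47053; 47053 ≡ 109 (mod 163); 109·3 ≡ 1, so inverse 3.
N/211 = 36349; 36349 ≡ 57 (mod 211); 57·174 ≡ 1, so inverse 174.
N/223 = 34393; 34393 ≡ 51 (mod 223); 51·35 ≡ 1, so inverse 35.
x ≡ 142·47053·3 + 29·36349·174 + 117·34393·35 = 344300967.
344300967 mod 7669639 = 6836851.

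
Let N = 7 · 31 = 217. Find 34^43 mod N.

Mod 7: 34 ≡ 6; by Fermat, exponent reduces to 43 mod 6 = 1; 6^1 ≡ 6 (mod 7).
Mod 31: 34 ≡ 3; by Fermat, exponent reduces to 43 mod 30 = 13; 3^13 ≡ 24 (mod 31).
Combine by CRT: x ≡ 6 (mod 7), x ≡ 24 (mod 31) ⇒ x ≡ 55 (mod 217).

55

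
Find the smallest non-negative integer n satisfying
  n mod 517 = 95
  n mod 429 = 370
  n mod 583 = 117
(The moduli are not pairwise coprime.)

gcd(517, 429) = 11 and 11 | (370 − 95), so the pair is consistent; merging gives n ≡ 4231 (mod 20163), where 20163 = lcm(517, 429).
gcd(20163, 583) = 11 and 11 | (117 − 4231), so the pair is consistent; merging gives n ≡ 347002 (mod 1068639), where 1068639 = lcm(20163, 583).
The solution is unique modulo lcm(517, 429, 583) = 1068639.

347002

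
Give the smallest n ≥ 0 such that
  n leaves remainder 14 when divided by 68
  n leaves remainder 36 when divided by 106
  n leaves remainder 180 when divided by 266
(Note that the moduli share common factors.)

gcd(68, 106) = 2 and 2 | (36 − 14), so the pair is consistent; merging gives n ≡ 354 (mod 3604), where 3604 = lcm(68, 106).
gcd(3604, 266) = 2 and 2 | (180 − 354), so the pair is consistent; merging gives n ≡ 173346 (mod 479332), where 479332 = lcm(3604, 266).
The solution is unique modulo lcm(68, 106, 266) = 479332.

173346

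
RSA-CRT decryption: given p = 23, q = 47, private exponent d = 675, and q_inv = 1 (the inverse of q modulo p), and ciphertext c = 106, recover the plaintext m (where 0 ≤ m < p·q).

316

d_p = d mod (p−1) = 675 mod 22 = 15; d_q = d mod (q−1) = 31.
m₁ = c^(d_p) mod p: c ≡ 14 (mod 23), and 14^15 mod 23 = 17.
m₂ = c^(d_q) mod q: c ≡ 12 (mod 47), and 12^31 mod 47 = 34.
h = q_inv·(m₁ − m₂) mod p = 1·(17 − 34) mod 23 = 6.
m = m₂ + h·q = 34 + 6·47 = 316.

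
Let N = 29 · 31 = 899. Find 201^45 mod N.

Mod 29: 201 ≡ 27; by Fermat, exponent reduces to 45 mod 28 = 17; 27^17 ≡ 8 (mod 29).
Mod 31: 201 ≡ 15; by Fermat, exponent reduces to 45 mod 30 = 15; 15^15 ≡ 30 (mod 31).
Combine by CRT: x ≡ 8 (mod 29), x ≡ 30 (mod 31) ⇒ x ≡ 588 (mod 899).

588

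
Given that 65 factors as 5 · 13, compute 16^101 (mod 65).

Mod 5: 16 ≡ 1; by Fermat, exponent reduces to 101 mod 4 = 1; 1^1 ≡ 1 (mod 5).
Mod 13: 16 ≡ 3; by Fermat, exponent reduces to 101 mod 12 = 5; 3^5 ≡ 9 (mod 13).
Combine by CRT: x ≡ 1 (mod 5), x ≡ 9 (mod 13) ⇒ x ≡ 61 (mod 65).

61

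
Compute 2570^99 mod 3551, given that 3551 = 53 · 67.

Mod 53: 2570 ≡ 26; by Fermat, exponent reduces to 99 mod 52 = 47; 26^47 ≡ 21 (mod 53).
Mod 67: 2570 ≡ 24; by Fermat, exponent reduces to 99 mod 66 = 33; 24^33 ≡ 1 (mod 67).
Combine by CRT: x ≡ 21 (mod 53), x ≡ 1 (mod 67) ⇒ x ≡ 604 (mod 3551).

604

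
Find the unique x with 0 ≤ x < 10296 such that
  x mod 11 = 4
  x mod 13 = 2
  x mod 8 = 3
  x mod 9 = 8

From x ≡ 4 (mod 11) write x = 4 + 11t. Substituting into x ≡ 2 (mod 13) gives 11t ≡ 11 (mod 13), and since 11⁻¹ ≡ 6 (mod 13), t ≡ 1. Hence x ≡ 4 + 11·1 = 15 (mod 143).
From x ≡ 15 (mod 143) write x = 15 + 143t. Substituting into x ≡ 3 (mod 8) gives 143t ≡ 4 (mod 8), and since 7⁻¹ ≡ 7 (mod 8), t ≡ 4. Hence x ≡ 15 + 143·4 = 587 (mod 1144).
From x ≡ 587 (mod 1144) write x = 587 + 1144t. Substituting into x ≡ 8 (mod 9) gives 1144t ≡ 6 (mod 9), and since 1⁻¹ ≡ 1 (mod 9), t ≡ 6. Hence x ≡ 587 + 1144·6 = 7451 (mod 10296).

7451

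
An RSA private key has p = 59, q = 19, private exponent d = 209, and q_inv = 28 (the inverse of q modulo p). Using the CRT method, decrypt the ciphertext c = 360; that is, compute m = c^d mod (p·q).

721

d_p = d mod (p−1) = 209 mod 58 = 35; d_q = d mod (q−1) = 11.
m₁ = c^(d_p) mod p: c ≡ 6 (mod 59), and 6^35 mod 59 = 13.
m₂ = c^(d_q) mod q: c ≡ 18 (mod 19), and 18^11 mod 19 = 18.
h = q_inv·(m₁ − m₂) mod p = 28·(13 − 18) mod 59 = 37.
m = m₂ + h·q = 18 + 37·19 = 721.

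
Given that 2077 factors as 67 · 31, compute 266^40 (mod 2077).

408

Mod 67: 266 ≡ 65; 65^40 ≡ 6 (mod 67).
Mod 31: 266 ≡ 18; by Fermat, exponent reduces to 40 mod 30 = 10; 18^10 ≡ 5 (mod 31).
Combine by CRT: x ≡ 6 (mod 67), x ≡ 5 (mod 31) ⇒ x ≡ 408 (mod 2077).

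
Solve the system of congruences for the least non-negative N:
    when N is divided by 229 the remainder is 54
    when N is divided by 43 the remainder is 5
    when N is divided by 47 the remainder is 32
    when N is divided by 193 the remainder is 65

35020108

Combine the congruences pairwise.
From N ≡ 54 (mod 229) write N = 54 + 229t. Substituting into N ≡ 5 (mod 43) gives 229t ≡ 37 (mod 43), and since 14⁻¹ ≡ 40 (mod 43), t ≡ 18. Hence N ≡ 54 + 229·18 = 4176 (mod 9847).
From N ≡ 4176 (mod 9847) write N = 4176 + 9847t. Substituting into N ≡ 32 (mod 47) gives 9847t ≡ 39 (mod 47), and since 24⁻¹ ≡ 2 (mod 47), t ≡ 31. Hence N ≡ 4176 + 9847·31 = 309433 (mod 462809).
From N ≡ 309433 (mod 462809) write N = 309433 + 462809t. Substituting into N ≡ 65 (mod 193) gives 462809t ≡ 11 (mod 193), and since 188⁻¹ ≡ 77 (mod 193), t ≡ 75. Hence N ≡ 309433 + 462809·75 = 35020108 (mod 89322137).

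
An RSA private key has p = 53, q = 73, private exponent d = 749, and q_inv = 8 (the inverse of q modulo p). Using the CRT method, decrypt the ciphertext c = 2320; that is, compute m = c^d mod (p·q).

3321

d_p = d mod (p−1) = 749 mod 52 = 21; d_q = d mod (q−1) = 29.
m₁ = c^(d_p) mod p: c ≡ 41 (mod 53), and 41^21 mod 53 = 35.
m₂ = c^(d_q) mod q: c ≡ 57 (mod 73), and 57^29 mod 73 = 36.
h = q_inv·(m₁ − m₂) mod p = 8·(35 − 36) mod 53 = 45.
m = m₂ + h·q = 36 + 45·73 = 3321.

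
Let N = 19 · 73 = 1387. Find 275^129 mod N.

Mod 19: 275 ≡ 9; by Fermat, exponent reduces to 129 mod 18 = 3; 9^3 ≡ 7 (mod 19).
Mod 73: 275 ≡ 56; by Fermat, exponent reduces to 129 mod 72 = 57; 56^57 ≡ 10 (mod 73).
Combine by CRT: x ≡ 7 (mod 19), x ≡ 10 (mod 73) ⇒ x ≡ 83 (mod 1387).

83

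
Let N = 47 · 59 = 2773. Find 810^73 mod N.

822

Mod 47: 810 ≡ 11; by Fermat, exponent reduces to 73 mod 46 = 27; 11^27 ≡ 23 (mod 47).
Mod 59: 810 ≡ 43; by Fermat, exponent reduces to 73 mod 58 = 15; 43^15 ≡ 55 (mod 59).
Combine by CRT: x ≡ 23 (mod 47), x ≡ 55 (mod 59) ⇒ x ≡ 822 (mod 2773).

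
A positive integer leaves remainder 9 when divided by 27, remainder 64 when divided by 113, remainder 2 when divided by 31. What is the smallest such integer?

14076

Combine the congruences pairwise.
From x ≡ 9 (mod 27) write x = 9 + 27t. Substituting into x ≡ 64 (mod 113) gives 27t ≡ 55 (mod 113), and since 27⁻¹ ≡ 67 (mod 113), t ≡ 69. Hence x ≡ 9 + 27·69 = 1872 (mod 3051).
From x ≡ 1872 (mod 3051) write x = 1872 + 3051t. Substituting into x ≡ 2 (mod 31) gives 3051t ≡ 21 (mod 31), and since 13⁻¹ ≡ 12 (mod 31), t ≡ 4. Hence x ≡ 1872 + 3051·4 = 14076 (mod 94581).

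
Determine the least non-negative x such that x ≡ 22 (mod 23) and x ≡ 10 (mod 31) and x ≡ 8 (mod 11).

7543

From x ≡ 22 (mod 23) write x = 22 + 23t. Substituting into x ≡ 10 (mod 31) gives 23t ≡ 19 (mod 31), and since 23⁻¹ ≡ 27 (mod 31), t ≡ 17. Hence x ≡ 22 + 23·17 = 413 (mod 713).
From x ≡ 413 (mod 713) write x = 413 + 713t. Substituting into x ≡ 8 (mod 11) gives 713t ≡ 2 (mod 11), and since 9⁻¹ ≡ 5 (mod 11), t ≡ 10. Hence x ≡ 413 + 713·10 = 7543 (mod 7843).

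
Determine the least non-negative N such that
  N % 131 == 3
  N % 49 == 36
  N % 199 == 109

1149135

The moduli are pairwise coprime; M = 131·49·199 = 1277381.
M/131 = 9751; 9751 ≡ 57 (mod 131); 57·23 ≡ 1, so inverse 23.
M/49 = 26069; 26069 ≡ 1 (mod 49), inverse 1.
M/199 = 6419; 6419 ≡ 51 (mod 199); 51·160 ≡ 1, so inverse 160.
N ≡ 3·9751·23 + 36·26069·1 + 109·6419·160 = 113558663.
113558663 mod 1277381 = 1149135.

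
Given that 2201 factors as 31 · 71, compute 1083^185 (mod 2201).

Mod 31: 1083 ≡ 29; by Fermat, exponent reduces to 185 mod 30 = 5; 29^5 ≡ 30 (mod 31).
Mod 71: 1083 ≡ 18; by Fermat, exponent reduces to 185 mod 70 = 45; 18^45 ≡ 37 (mod 71).
Combine by CRT: x ≡ 30 (mod 31), x ≡ 37 (mod 71) ⇒ x ≡ 960 (mod 2201).

960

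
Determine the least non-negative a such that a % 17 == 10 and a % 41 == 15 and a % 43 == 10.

8051

The moduli are pairwise coprime; N = 17·41·43 = 29971.
N/17 = 1763; 1763 ≡ 12 (mod 17); 12·10 ≡ 1, so inverse 10.
N/41 = 731; 731 ≡ 34 (mod 41); 34·35 ≡ 1, so inverse 35.
N/43 = 697; 697 ≡ 9 (mod 43); 9·24 ≡ 1, so inverse 24.
a ≡ 10·1763·10 + 15·731·35 + 10·697·24 = 727355.
727355 mod 29971 = 8051.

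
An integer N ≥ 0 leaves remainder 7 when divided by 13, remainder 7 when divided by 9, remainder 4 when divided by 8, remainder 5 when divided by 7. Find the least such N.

124

The moduli are pairwise coprime; M = 13·9·8·7 = 6552.
M/13 = 504; 504 ≡ 10 (mod 13); 10·4 ≡ 1, so inverse 4.
M/9 = 728; 728 ≡ 8 (mod 9); 8·8 ≡ 1, so inverse 8.
M/8 = 819; 819 ≡ 3 (mod 8); 3·3 ≡ 1, so inverse 3.
M/7 = 936; 936 ≡ 5 (mod 7); 5·3 ≡ 1, so inverse 3.
N ≡ 7·504·4 + 7·728·8 + 4·819·3 + 5·936·3 = 78748.
78748 mod 6552 = 124.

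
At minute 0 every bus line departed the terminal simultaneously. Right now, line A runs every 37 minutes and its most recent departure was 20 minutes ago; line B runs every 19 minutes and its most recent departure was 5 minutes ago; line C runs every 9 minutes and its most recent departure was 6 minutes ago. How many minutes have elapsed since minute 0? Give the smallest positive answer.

5496

The moduli are pairwise coprime; N = 37·19·9 = 6327.
N/37 = 171; 171 ≡ 23 (mod 37); 23·29 ≡ 1, so inverse 29.
N/19 = 333; 333 ≡ 10 (mod 19); 10·2 ≡ 1, so inverse 2.
N/9 = 703; 703 ≡ 1 (mod 9), inverse 1.
t ≡ 20·171·29 + 5·333·2 + 6·703·1 = 106728.
106728 mod 6327 = 5496.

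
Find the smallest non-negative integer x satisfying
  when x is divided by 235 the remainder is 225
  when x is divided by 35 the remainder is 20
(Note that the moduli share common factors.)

930

gcd(235, 35) = 5 and 5 | (20 − 225), so the pair is consistent; merging gives x ≡ 930 (mod 1645), where 1645 = lcm(235, 35).
The solution is unique modulo lcm(235, 35) = 1645.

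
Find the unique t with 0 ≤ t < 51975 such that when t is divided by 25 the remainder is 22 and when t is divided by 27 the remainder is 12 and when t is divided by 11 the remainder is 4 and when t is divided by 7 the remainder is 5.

7572

From t ≡ 22 (mod 25) write t = 22 + 25s. Substituting into t ≡ 12 (mod 27) gives 25s ≡ 17 (mod 27), and since 25⁻¹ ≡ 13 (mod 27), s ≡ 5. Hence t ≡ 22 + 25·5 = 147 (mod 675).
From t ≡ 147 (mod 675) write t = 147 + 675s. Substituting into t ≡ 4 (mod 11) gives 675s ≡ 0 (mod 11), and since 4⁻¹ ≡ 3 (mod 11), s ≡ 0. Hence t ≡ 147 + 675·0 = 147 (mod 7425).
From t ≡ 147 (mod 7425) write t = 147 + 7425s. Substituting into t ≡ 5 (mod 7) gives 7425s ≡ 5 (mod 7), and since 5⁻¹ ≡ 3 (mod 7), s ≡ 1. Hence t ≡ 147 + 7425·1 = 7572 (mod 51975).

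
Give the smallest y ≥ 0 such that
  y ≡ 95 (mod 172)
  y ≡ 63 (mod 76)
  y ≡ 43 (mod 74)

Combine the congruences pairwise.
gcd(172, 76) = 4 and 4 | (63 − 95), so the pair is consistent; merging gives y ≡ 1127 (mod 3268), where 3268 = lcm(172, 76).
gcd(3268, 74) = 2 and 2 | (43 − 1127), so the pair is consistent; merging gives y ≡ 108971 (mod 120916), where 120916 = lcm(3268, 74).
The solution is unique modulo lcm(172, 76, 74) = 120916.

108971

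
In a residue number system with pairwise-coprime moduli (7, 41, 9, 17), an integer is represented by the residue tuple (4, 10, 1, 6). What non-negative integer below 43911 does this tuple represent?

The moduli are pairwise coprime; N = 7·41·9·17 = 43911.
N/7 = 6273; 6273 ≡ 1 (mod 7), inverse 1.
N/41 = 1071; 1071 ≡ 5 (mod 41); 5·33 ≡ 1, so inverse 33.
N/9 = 4879; 4879 ≡ 1 (mod 9), inverse 1.
N/17 = 2583; 2583 ≡ 16 (mod 17); 16·16 ≡ 1, so inverse 16.
x ≡ 4·6273·1 + 10·1071·33 + 1·4879·1 + 6·2583·16 = 631369.
631369 mod 43911 = 16615.

16615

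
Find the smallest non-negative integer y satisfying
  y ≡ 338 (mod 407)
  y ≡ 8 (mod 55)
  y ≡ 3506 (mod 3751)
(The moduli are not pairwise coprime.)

gcd(407, 55) = 11 and 11 | (8 − 338), so the pair is consistent; merging gives y ≡ 338 (mod 2035), where 2035 = lcm(407, 55).
gcd(2035, 3751) = 11 and 11 | (3506 − 338), so the pair is consistent; merging gives y ≡ 423618 (mod 693935), where 693935 = lcm(2035, 3751).
The solution is unique modulo lcm(407, 55, 3751) = 693935.

423618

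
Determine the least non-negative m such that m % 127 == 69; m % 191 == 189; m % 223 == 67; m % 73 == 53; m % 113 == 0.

From m ≡ 69 (mod 127) write m = 69 + 127t. Substituting into m ≡ 189 (mod 191) gives 127t ≡ 120 (mod 191), and since 127⁻¹ ≡ 188 (mod 191), t ≡ 22. Hence m ≡ 69 + 127·22 = 2863 (mod 24257).
From m ≡ 2863 (mod 24257) write m = 2863 + 24257t. Substituting into m ≡ 67 (mod 223) gives 24257t ≡ 103 (mod 223), and since 173⁻¹ ≡ 165 (mod 223), t ≡ 47. Hence m ≡ 2863 + 24257·47 = 1142942 (mod 5409311).
From m ≡ 1142942 (mod 5409311) write m = 1142942 + 5409311t. Substituting into m ≡ 53 (mod 73) gives 5409311t ≡ 72 (mod 73), and since 11⁻¹ ≡ 20 (mod 73), t ≡ 53. Hence m ≡ 1142942 + 5409311·53 = 287836425 (mod 394879703).
From m ≡ 287836425 (mod 394879703) write m = 287836425 + 394879703t. Substituting into m ≡ 0 (mod 113) gives 394879703t ≡ 0 (mod 113), and since 73⁻¹ ≡ 48 (mod 113), t ≡ 0. Hence m ≡ 287836425 + 394879703·0 = 287836425 (mod 44621406439).

287836425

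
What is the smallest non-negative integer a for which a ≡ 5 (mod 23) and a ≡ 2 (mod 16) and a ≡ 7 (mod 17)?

2098

The moduli are pairwise coprime; N = 23·16·17 = 6256.
N/23 = 272; 272 ≡ 19 (mod 23); 19·17 ≡ 1, so inverse 17.
N/16 = 391; 391 ≡ 7 (mod 16); 7·7 ≡ 1, so inverse 7.
N/17 = 368; 368 ≡ 11 (mod 17); 11·14 ≡ 1, so inverse 14.
a ≡ 5·272·17 + 2·391·7 + 7·368·14 = 64658.
64658 mod 6256 = 2098.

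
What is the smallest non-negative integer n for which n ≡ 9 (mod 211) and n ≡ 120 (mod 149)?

1908

From n ≡ 9 (mod 211) write n = 9 + 211t. Substituting into n ≡ 120 (mod 149) gives 211t ≡ 111 (mod 149), and since 62⁻¹ ≡ 137 (mod 149), t ≡ 9. Hence n ≡ 9 + 211·9 = 1908 (mod 31439).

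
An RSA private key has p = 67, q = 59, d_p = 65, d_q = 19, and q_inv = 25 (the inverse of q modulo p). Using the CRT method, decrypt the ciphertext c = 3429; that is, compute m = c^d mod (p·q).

3847

m₁ = c^(d_p) mod p: c ≡ 12 (mod 67), and 12^65 mod 67 = 28.
m₂ = c^(d_q) mod q: c ≡ 7 (mod 59), and 7^19 mod 59 = 12.
h = q_inv·(m₁ − m₂) mod p = 25·(28 − 12) mod 67 = 65.
m = m₂ + h·q = 12 + 65·59 = 3847.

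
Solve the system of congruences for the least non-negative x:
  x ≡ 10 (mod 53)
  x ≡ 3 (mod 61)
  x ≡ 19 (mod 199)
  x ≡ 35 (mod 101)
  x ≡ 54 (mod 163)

Combine the congruences pairwise.
From x ≡ 10 (mod 53) write x = 10 + 53t. Substituting into x ≡ 3 (mod 61) gives 53t ≡ 54 (mod 61), and since 53⁻¹ ≡ 38 (mod 61), t ≡ 39. Hence x ≡ 10 + 53·39 = 2077 (mod 3233).
From x ≡ 2077 (mod 3233) write x = 2077 + 3233t. Substituting into x ≡ 19 (mod 199) gives 3233t ≡ 131 (mod 199), and since 49⁻¹ ≡ 65 (mod 199), t ≡ 157. Hence x ≡ 2077 + 3233·157 = 509658 (mod 643367).
From x ≡ 509658 (mod 643367) write x = 509658 + 643367t. Substituting into x ≡ 35 (mod 101) gives 643367t ≡ 23 (mod 101), and since 98⁻¹ ≡ 67 (mod 101), t ≡ 26. Hence x ≡ 509658 + 643367·26 = 17237200 (mod 64980067).
From x ≡ 17237200 (mod 64980067) write x = 17237200 + 64980067t. Substituting into x ≡ 54 (mod 163) gives 64980067t ≡ 104 (mod 163), and since 117⁻¹ ≡ 124 (mod 163), t ≡ 19. Hence x ≡ 17237200 + 64980067·19 = 1251858473 (mod 10591750921).

1251858473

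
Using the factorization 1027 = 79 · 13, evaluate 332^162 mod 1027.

Mod 79: 332 ≡ 16; by Fermat, exponent reduces to 162 mod 78 = 6; 16^6 ≡ 65 (mod 79).
Mod 13: 332 ≡ 7; by Fermat, exponent reduces to 162 mod 12 = 6; 7^6 ≡ 12 (mod 13).
Combine by CRT: x ≡ 65 (mod 79), x ≡ 12 (mod 13) ⇒ x ≡ 1013 (mod 1027).

1013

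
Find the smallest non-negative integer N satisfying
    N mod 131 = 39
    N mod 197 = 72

12877

From N ≡ 39 (mod 131) write N = 39 + 131t. Substituting into N ≡ 72 (mod 197) gives 131t ≡ 33 (mod 197), and since 131⁻¹ ≡ 194 (mod 197), t ≡ 98. Hence N ≡ 39 + 131·98 = 12877 (mod 25807).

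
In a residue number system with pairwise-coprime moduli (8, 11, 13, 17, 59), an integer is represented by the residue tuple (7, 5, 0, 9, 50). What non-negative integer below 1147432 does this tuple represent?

330863

The moduli are pairwise coprime; N = 8·11·13·17·59 = 1147432.
N/8 = 143429; 143429 ≡ 5 (mod 8); 5·5 ≡ 1, so inverse 5.
N/11 = 104312; 104312 ≡ 10 (mod 11); 10·10 ≡ 1, so inverse 10.
N/13 = 88264; 88264 ≡ 7 (mod 13); 7·2 ≡ 1, so inverse 2.
N/17 = 67496; 67496 ≡ 6 (mod 17); 6·3 ≡ 1, so inverse 3.
N/59 = 19448; 19448 ≡ 37 (mod 59); 37·8 ≡ 1, so inverse 8.
x ≡ 7·143429·5 + 5·104312·10 + 0·88264·2 + 9·67496·3 + 50·19448·8 = 19837207.
19837207 mod 1147432 = 330863.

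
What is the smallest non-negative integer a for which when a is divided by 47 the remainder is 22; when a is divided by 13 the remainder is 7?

Combine the congruences pairwise.
From a ≡ 22 (mod 47) write a = 22 + 47t. Substituting into a ≡ 7 (mod 13) gives 47t ≡ 11 (mod 13), and since 8⁻¹ ≡ 5 (mod 13), t ≡ 3. Hence a ≡ 22 + 47·3 = 163 (mod 611).

163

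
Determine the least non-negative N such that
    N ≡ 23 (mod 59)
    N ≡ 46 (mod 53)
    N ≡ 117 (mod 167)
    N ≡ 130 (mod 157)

The moduli are pairwise coprime; M = 59·53·167·157 = 81986813.
M/59 = 1389607; 1389607 ≡ 39 (mod 59); 39·56 ≡ 1, so inverse 56.
M/53 = 1546921; 1546921 ≡ 10 (mod 53); 10·16 ≡ 1, so inverse 16.
M/167 = 490939; 490939 ≡ 126 (mod 167); 126·57 ≡ 1, so inverse 57.
M/157 = 522209; 522209 ≡ 27 (mod 157); 27·64 ≡ 1, so inverse 64.
N ≡ 23·1389607·56 + 46·1546921·16 + 117·490939·57 + 130·522209·64 = 10547198743.
10547198743 mod 81986813 = 52886679.

52886679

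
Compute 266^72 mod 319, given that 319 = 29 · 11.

257

Mod 29: 266 ≡ 5; by Fermat, exponent reduces to 72 mod 28 = 16; 5^16 ≡ 25 (mod 29).
Mod 11: 266 ≡ 2; by Fermat, exponent reduces to 72 mod 10 = 2; 2^2 ≡ 4 (mod 11).
Combine by CRT: x ≡ 25 (mod 29), x ≡ 4 (mod 11) ⇒ x ≡ 257 (mod 319).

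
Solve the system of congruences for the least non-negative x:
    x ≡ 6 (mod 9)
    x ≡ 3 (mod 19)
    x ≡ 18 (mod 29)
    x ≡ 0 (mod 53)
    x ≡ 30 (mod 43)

The moduli are pairwise coprime; N = 9·19·29·53·43 = 11301561.
N/9 = 1255729; 1255729 ≡ 4 (mod 9); 4·7 ≡ 1, so inverse 7.
N/19 = 594819; 594819 ≡ 5 (mod 19); 5·4 ≡ 1, so inverse 4.
N/29 = 389709; 389709 ≡ 7 (mod 29); 7·25 ≡ 1, so inverse 25.
N/53 = 213237; 213237 ≡ 18 (mod 53); 18·3 ≡ 1, so inverse 3.
N/43 = 262827; 262827 ≡ 11 (mod 43); 11·4 ≡ 1, so inverse 4.
x ≡ 6·1255729·7 + 3·594819·4 + 18·389709·25 + 0·213237·3 + 30·262827·4 = 266786736.
266786736 mod 11301561 = 6850833.

6850833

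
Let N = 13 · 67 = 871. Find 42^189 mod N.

313

Mod 13: 42 ≡ 3; by Fermat, exponent reduces to 189 mod 12 = 9; 3^9 ≡ 1 (mod 13).
Mod 67: 42 ≡ 42; by Fermat, exponent reduces to 189 mod 66 = 57; 42^57 ≡ 45 (mod 67).
Combine by CRT: x ≡ 1 (mod 13), x ≡ 45 (mod 67) ⇒ x ≡ 313 (mod 871).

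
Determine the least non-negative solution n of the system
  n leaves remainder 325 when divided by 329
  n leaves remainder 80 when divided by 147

Combine the congruences pairwise.
gcd(329, 147) = 7 and 7 | (80 − 325), so the pair is consistent; merging gives n ≡ 4931 (mod 6909), where 6909 = lcm(329, 147).
The solution is unique modulo lcm(329, 147) = 6909.

4931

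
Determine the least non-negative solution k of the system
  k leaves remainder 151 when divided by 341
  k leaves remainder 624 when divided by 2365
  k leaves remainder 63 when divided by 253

454704

gcd(341, 2365) = 11 and 11 | (624 − 151), so the pair is consistent; merging gives k ≡ 14814 (mod 73315), where 73315 = lcm(341, 2365).
gcd(73315, 253) = 11 and 11 | (63 − 14814), so the pair is consistent; merging gives k ≡ 454704 (mod 1686245), where 1686245 = lcm(73315, 253).
The solution is unique modulo lcm(341, 2365, 253) = 1686245.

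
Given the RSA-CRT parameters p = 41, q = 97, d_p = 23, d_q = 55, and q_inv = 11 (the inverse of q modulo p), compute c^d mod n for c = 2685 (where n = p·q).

m₁ = c^(d_p) mod p: c ≡ 20 (mod 41), and 20^23 mod 41 = 5.
m₂ = c^(d_q) mod q: c ≡ 66 (mod 97), and 66^55 mod 97 = 95.
h = q_inv·(m₁ − m₂) mod p = 11·(5 − 95) mod 41 = 35.
m = m₂ + h·q = 95 + 35·97 = 3490.

3490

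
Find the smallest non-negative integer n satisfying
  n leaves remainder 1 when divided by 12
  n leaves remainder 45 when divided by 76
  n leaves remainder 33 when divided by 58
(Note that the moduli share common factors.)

gcd(12, 76) = 4 and 4 | (45 − 1), so the pair is consistent; merging gives n ≡ 121 (mod 228), where 228 = lcm(12, 76).
gcd(228, 58) = 2 and 2 | (33 − 121), so the pair is consistent; merging gives n ≡ 5137 (mod 6612), where 6612 = lcm(228, 58).
The solution is unique modulo lcm(12, 76, 58) = 6612.

5137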